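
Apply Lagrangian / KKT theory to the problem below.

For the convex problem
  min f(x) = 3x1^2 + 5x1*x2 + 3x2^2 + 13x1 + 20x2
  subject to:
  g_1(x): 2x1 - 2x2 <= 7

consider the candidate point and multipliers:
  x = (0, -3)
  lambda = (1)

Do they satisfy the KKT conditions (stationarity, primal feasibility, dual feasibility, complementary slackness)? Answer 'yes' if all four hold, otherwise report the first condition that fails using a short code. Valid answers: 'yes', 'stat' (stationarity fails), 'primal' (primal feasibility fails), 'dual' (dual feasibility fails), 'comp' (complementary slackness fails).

Gradient of f: grad f(x) = Q x + c = (-2, 2)
Constraint values g_i(x) = a_i^T x - b_i:
  g_1((0, -3)) = -1
Stationarity residual: grad f(x) + sum_i lambda_i a_i = (0, 0)
  -> stationarity OK
Primal feasibility (all g_i <= 0): OK
Dual feasibility (all lambda_i >= 0): OK
Complementary slackness (lambda_i * g_i(x) = 0 for all i): FAILS

Verdict: the first failing condition is complementary_slackness -> comp.

comp


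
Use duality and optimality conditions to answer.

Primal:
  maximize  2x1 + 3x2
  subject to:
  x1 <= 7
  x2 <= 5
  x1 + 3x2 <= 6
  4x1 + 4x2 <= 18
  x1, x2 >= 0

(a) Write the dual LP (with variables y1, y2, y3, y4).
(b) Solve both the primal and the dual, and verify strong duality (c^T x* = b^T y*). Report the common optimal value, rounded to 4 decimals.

The standard primal-dual pair for 'max c^T x s.t. A x <= b, x >= 0' is:
  Dual:  min b^T y  s.t.  A^T y >= c,  y >= 0.

So the dual LP is:
  minimize  7y1 + 5y2 + 6y3 + 18y4
  subject to:
    y1 + y3 + 4y4 >= 2
    y2 + 3y3 + 4y4 >= 3
    y1, y2, y3, y4 >= 0

Solving the primal: x* = (3.75, 0.75).
  primal value c^T x* = 9.75.
Solving the dual: y* = (0, 0, 0.5, 0.375).
  dual value b^T y* = 9.75.
Strong duality: c^T x* = b^T y*. Confirmed.

9.75


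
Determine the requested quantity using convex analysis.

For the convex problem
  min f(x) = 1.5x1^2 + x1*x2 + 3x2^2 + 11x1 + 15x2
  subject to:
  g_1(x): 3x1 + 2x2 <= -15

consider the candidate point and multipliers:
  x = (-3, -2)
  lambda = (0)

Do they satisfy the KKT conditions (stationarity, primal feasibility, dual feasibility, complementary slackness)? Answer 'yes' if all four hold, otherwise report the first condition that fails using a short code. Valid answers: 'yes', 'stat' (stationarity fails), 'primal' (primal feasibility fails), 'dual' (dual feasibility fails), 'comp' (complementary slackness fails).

Gradient of f: grad f(x) = Q x + c = (0, 0)
Constraint values g_i(x) = a_i^T x - b_i:
  g_1((-3, -2)) = 2
Stationarity residual: grad f(x) + sum_i lambda_i a_i = (0, 0)
  -> stationarity OK
Primal feasibility (all g_i <= 0): FAILS
Dual feasibility (all lambda_i >= 0): OK
Complementary slackness (lambda_i * g_i(x) = 0 for all i): OK

Verdict: the first failing condition is primal_feasibility -> primal.

primal


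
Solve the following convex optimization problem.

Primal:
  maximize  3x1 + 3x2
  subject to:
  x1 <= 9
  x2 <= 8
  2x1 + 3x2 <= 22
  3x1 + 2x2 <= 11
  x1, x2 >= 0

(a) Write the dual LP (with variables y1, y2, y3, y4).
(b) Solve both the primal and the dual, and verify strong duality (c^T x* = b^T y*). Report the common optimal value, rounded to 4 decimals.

The standard primal-dual pair for 'max c^T x s.t. A x <= b, x >= 0' is:
  Dual:  min b^T y  s.t.  A^T y >= c,  y >= 0.

So the dual LP is:
  minimize  9y1 + 8y2 + 22y3 + 11y4
  subject to:
    y1 + 2y3 + 3y4 >= 3
    y2 + 3y3 + 2y4 >= 3
    y1, y2, y3, y4 >= 0

Solving the primal: x* = (0, 5.5).
  primal value c^T x* = 16.5.
Solving the dual: y* = (0, 0, 0, 1.5).
  dual value b^T y* = 16.5.
Strong duality: c^T x* = b^T y*. Confirmed.

16.5


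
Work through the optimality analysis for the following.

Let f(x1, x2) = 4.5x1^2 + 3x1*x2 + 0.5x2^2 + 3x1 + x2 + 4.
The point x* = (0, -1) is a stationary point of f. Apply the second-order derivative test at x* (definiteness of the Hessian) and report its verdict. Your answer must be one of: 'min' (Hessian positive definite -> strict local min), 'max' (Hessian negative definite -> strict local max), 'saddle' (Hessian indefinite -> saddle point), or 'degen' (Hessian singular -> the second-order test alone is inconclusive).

Compute the Hessian H = grad^2 f:
  H = [[9, 3], [3, 1]]
Verify stationarity: grad f(x*) = H x* + g = (0, 0).
Eigenvalues of H: 0, 10.
H has a zero eigenvalue (singular; positive semidefinite but not definite), so H is neither positive definite, negative definite, nor indefinite. The second-order test alone is inconclusive -> degen.
(Indeed, f is constant along the null direction of H through x*, so x* is not a strict local extremum.)

degen


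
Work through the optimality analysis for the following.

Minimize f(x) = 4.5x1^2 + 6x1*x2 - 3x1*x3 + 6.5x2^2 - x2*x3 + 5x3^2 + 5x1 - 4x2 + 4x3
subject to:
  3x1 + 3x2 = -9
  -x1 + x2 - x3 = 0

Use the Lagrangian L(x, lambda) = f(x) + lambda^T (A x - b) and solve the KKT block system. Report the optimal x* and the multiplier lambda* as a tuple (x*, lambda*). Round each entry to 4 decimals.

Form the Lagrangian:
  L(x, lambda) = (1/2) x^T Q x + c^T x + lambda^T (A x - b)
Stationarity (grad_x L = 0): Q x + c + A^T lambda = 0.
Primal feasibility: A x = b.

This gives the KKT block system:
  [ Q   A^T ] [ x     ]   [-c ]
  [ A    0  ] [ lambda ] = [ b ]

Solving the linear system:
  x*      = (-1.4138, -1.5862, -0.1724)
  lambda* = (8.2759, 8.1034)
  f(x*)   = 36.5345

x* = (-1.4138, -1.5862, -0.1724), lambda* = (8.2759, 8.1034)


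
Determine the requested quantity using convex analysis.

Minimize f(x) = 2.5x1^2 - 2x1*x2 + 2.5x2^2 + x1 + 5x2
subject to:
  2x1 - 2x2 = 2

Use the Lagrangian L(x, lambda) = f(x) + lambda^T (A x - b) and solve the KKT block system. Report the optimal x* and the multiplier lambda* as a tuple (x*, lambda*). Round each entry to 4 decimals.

Form the Lagrangian:
  L(x, lambda) = (1/2) x^T Q x + c^T x + lambda^T (A x - b)
Stationarity (grad_x L = 0): Q x + c + A^T lambda = 0.
Primal feasibility: A x = b.

This gives the KKT block system:
  [ Q   A^T ] [ x     ]   [-c ]
  [ A    0  ] [ lambda ] = [ b ]

Solving the linear system:
  x*      = (-0.5, -1.5)
  lambda* = (-0.75)
  f(x*)   = -3.25

x* = (-0.5, -1.5), lambda* = (-0.75)


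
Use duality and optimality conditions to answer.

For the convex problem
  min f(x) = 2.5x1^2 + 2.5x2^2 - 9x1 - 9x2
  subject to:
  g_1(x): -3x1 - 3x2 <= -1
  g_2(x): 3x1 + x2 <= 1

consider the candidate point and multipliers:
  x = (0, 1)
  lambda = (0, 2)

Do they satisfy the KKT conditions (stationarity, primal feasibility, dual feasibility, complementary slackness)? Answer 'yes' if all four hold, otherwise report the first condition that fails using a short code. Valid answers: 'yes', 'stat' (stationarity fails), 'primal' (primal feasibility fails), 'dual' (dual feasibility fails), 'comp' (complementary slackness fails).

Gradient of f: grad f(x) = Q x + c = (-9, -4)
Constraint values g_i(x) = a_i^T x - b_i:
  g_1((0, 1)) = -2
  g_2((0, 1)) = 0
Stationarity residual: grad f(x) + sum_i lambda_i a_i = (-3, -2)
  -> stationarity FAILS
Primal feasibility (all g_i <= 0): OK
Dual feasibility (all lambda_i >= 0): OK
Complementary slackness (lambda_i * g_i(x) = 0 for all i): OK

Verdict: the first failing condition is stationarity -> stat.

stat


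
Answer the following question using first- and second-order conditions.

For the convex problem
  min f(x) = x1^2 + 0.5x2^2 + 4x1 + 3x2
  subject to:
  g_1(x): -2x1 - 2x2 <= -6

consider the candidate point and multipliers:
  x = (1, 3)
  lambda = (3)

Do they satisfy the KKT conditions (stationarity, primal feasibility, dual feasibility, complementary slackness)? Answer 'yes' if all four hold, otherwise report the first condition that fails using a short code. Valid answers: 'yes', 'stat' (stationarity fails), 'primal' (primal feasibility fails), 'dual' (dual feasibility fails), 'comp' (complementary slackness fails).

Gradient of f: grad f(x) = Q x + c = (6, 6)
Constraint values g_i(x) = a_i^T x - b_i:
  g_1((1, 3)) = -2
Stationarity residual: grad f(x) + sum_i lambda_i a_i = (0, 0)
  -> stationarity OK
Primal feasibility (all g_i <= 0): OK
Dual feasibility (all lambda_i >= 0): OK
Complementary slackness (lambda_i * g_i(x) = 0 for all i): FAILS

Verdict: the first failing condition is complementary_slackness -> comp.

comp


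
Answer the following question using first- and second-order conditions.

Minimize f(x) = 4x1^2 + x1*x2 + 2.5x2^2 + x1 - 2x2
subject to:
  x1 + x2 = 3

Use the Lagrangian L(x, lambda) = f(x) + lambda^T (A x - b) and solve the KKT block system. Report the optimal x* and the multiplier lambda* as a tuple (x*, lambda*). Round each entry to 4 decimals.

Form the Lagrangian:
  L(x, lambda) = (1/2) x^T Q x + c^T x + lambda^T (A x - b)
Stationarity (grad_x L = 0): Q x + c + A^T lambda = 0.
Primal feasibility: A x = b.

This gives the KKT block system:
  [ Q   A^T ] [ x     ]   [-c ]
  [ A    0  ] [ lambda ] = [ b ]

Solving the linear system:
  x*      = (0.8182, 2.1818)
  lambda* = (-9.7273)
  f(x*)   = 12.8182

x* = (0.8182, 2.1818), lambda* = (-9.7273)


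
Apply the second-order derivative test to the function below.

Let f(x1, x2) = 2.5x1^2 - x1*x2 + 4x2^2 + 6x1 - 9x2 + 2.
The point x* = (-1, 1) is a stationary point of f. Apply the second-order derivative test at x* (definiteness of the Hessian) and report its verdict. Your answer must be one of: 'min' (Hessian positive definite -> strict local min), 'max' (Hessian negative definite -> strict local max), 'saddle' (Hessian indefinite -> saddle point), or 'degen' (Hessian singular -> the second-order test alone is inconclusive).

Compute the Hessian H = grad^2 f:
  H = [[5, -1], [-1, 8]]
Verify stationarity: grad f(x*) = H x* + g = (0, 0).
Eigenvalues of H: 4.6972, 8.3028.
Both eigenvalues > 0, so H is positive definite -> x* is a strict local min.

min


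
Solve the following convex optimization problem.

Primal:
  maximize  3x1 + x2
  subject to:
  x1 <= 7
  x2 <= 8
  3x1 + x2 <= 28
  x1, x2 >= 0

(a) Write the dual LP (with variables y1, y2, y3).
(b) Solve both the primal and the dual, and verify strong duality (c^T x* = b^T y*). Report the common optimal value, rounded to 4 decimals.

The standard primal-dual pair for 'max c^T x s.t. A x <= b, x >= 0' is:
  Dual:  min b^T y  s.t.  A^T y >= c,  y >= 0.

So the dual LP is:
  minimize  7y1 + 8y2 + 28y3
  subject to:
    y1 + 3y3 >= 3
    y2 + y3 >= 1
    y1, y2, y3 >= 0

Solving the primal: x* = (6.6667, 8).
  primal value c^T x* = 28.
Solving the dual: y* = (0, 0, 1).
  dual value b^T y* = 28.
Strong duality: c^T x* = b^T y*. Confirmed.

28


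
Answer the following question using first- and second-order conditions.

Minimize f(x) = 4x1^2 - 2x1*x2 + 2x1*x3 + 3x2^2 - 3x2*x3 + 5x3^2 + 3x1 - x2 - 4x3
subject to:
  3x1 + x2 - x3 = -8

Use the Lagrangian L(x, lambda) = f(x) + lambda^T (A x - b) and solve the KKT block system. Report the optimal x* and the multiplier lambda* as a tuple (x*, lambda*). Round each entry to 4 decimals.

Form the Lagrangian:
  L(x, lambda) = (1/2) x^T Q x + c^T x + lambda^T (A x - b)
Stationarity (grad_x L = 0): Q x + c + A^T lambda = 0.
Primal feasibility: A x = b.

This gives the KKT block system:
  [ Q   A^T ] [ x     ]   [-c ]
  [ A    0  ] [ lambda ] = [ b ]

Solving the linear system:
  x*      = (-2.1229, -0.6419, 0.9894)
  lambda* = (3.5736)
  f(x*)   = 9.4522

x* = (-2.1229, -0.6419, 0.9894), lambda* = (3.5736)


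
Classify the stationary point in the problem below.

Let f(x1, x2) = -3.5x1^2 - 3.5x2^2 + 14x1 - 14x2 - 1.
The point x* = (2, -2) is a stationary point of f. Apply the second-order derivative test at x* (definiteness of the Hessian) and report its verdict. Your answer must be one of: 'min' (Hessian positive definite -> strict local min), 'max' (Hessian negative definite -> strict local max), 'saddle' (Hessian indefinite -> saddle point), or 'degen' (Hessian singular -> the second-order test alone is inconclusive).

Compute the Hessian H = grad^2 f:
  H = [[-7, 0], [0, -7]]
Verify stationarity: grad f(x*) = H x* + g = (0, 0).
Eigenvalues of H: -7, -7.
Both eigenvalues < 0, so H is negative definite -> x* is a strict local max.

max


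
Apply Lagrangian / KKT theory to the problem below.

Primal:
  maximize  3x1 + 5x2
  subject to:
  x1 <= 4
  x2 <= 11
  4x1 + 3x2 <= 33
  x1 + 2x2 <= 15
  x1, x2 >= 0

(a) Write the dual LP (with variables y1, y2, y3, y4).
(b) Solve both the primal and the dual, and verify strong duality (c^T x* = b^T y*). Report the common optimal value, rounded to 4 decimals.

The standard primal-dual pair for 'max c^T x s.t. A x <= b, x >= 0' is:
  Dual:  min b^T y  s.t.  A^T y >= c,  y >= 0.

So the dual LP is:
  minimize  4y1 + 11y2 + 33y3 + 15y4
  subject to:
    y1 + 4y3 + y4 >= 3
    y2 + 3y3 + 2y4 >= 5
    y1, y2, y3, y4 >= 0

Solving the primal: x* = (4, 5.5).
  primal value c^T x* = 39.5.
Solving the dual: y* = (0.5, 0, 0, 2.5).
  dual value b^T y* = 39.5.
Strong duality: c^T x* = b^T y*. Confirmed.

39.5


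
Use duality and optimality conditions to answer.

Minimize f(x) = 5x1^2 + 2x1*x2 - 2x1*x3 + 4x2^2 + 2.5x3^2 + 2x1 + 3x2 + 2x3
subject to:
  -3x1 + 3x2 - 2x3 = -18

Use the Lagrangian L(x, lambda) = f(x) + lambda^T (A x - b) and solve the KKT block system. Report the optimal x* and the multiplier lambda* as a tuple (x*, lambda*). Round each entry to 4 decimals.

Form the Lagrangian:
  L(x, lambda) = (1/2) x^T Q x + c^T x + lambda^T (A x - b)
Stationarity (grad_x L = 0): Q x + c + A^T lambda = 0.
Primal feasibility: A x = b.

This gives the KKT block system:
  [ Q   A^T ] [ x     ]   [-c ]
  [ A    0  ] [ lambda ] = [ b ]

Solving the linear system:
  x*      = (2.0421, -2.5187, 2.1589)
  lambda* = (4.3551)
  f(x*)   = 39.6192

x* = (2.0421, -2.5187, 2.1589), lambda* = (4.3551)


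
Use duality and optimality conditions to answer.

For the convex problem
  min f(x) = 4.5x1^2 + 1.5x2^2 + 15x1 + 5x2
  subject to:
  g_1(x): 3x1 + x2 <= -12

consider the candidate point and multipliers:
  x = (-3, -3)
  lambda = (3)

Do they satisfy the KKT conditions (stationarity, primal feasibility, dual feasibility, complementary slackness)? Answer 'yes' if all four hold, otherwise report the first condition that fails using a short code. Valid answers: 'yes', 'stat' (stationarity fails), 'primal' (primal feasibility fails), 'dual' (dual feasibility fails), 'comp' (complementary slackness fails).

Gradient of f: grad f(x) = Q x + c = (-12, -4)
Constraint values g_i(x) = a_i^T x - b_i:
  g_1((-3, -3)) = 0
Stationarity residual: grad f(x) + sum_i lambda_i a_i = (-3, -1)
  -> stationarity FAILS
Primal feasibility (all g_i <= 0): OK
Dual feasibility (all lambda_i >= 0): OK
Complementary slackness (lambda_i * g_i(x) = 0 for all i): OK

Verdict: the first failing condition is stationarity -> stat.

stat


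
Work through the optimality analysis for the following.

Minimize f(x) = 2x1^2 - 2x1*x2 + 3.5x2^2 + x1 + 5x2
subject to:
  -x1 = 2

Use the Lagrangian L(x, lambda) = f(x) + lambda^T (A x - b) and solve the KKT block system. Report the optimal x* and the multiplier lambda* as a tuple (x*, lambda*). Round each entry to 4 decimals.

Form the Lagrangian:
  L(x, lambda) = (1/2) x^T Q x + c^T x + lambda^T (A x - b)
Stationarity (grad_x L = 0): Q x + c + A^T lambda = 0.
Primal feasibility: A x = b.

This gives the KKT block system:
  [ Q   A^T ] [ x     ]   [-c ]
  [ A    0  ] [ lambda ] = [ b ]

Solving the linear system:
  x*      = (-2, -1.2857)
  lambda* = (-4.4286)
  f(x*)   = 0.2143

x* = (-2, -1.2857), lambda* = (-4.4286)


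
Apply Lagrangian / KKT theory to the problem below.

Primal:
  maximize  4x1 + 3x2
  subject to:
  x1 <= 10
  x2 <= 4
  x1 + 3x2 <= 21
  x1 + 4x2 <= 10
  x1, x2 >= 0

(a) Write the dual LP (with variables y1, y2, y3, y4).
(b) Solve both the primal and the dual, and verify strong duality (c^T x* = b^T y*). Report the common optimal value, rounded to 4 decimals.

The standard primal-dual pair for 'max c^T x s.t. A x <= b, x >= 0' is:
  Dual:  min b^T y  s.t.  A^T y >= c,  y >= 0.

So the dual LP is:
  minimize  10y1 + 4y2 + 21y3 + 10y4
  subject to:
    y1 + y3 + y4 >= 4
    y2 + 3y3 + 4y4 >= 3
    y1, y2, y3, y4 >= 0

Solving the primal: x* = (10, 0).
  primal value c^T x* = 40.
Solving the dual: y* = (3.25, 0, 0, 0.75).
  dual value b^T y* = 40.
Strong duality: c^T x* = b^T y*. Confirmed.

40


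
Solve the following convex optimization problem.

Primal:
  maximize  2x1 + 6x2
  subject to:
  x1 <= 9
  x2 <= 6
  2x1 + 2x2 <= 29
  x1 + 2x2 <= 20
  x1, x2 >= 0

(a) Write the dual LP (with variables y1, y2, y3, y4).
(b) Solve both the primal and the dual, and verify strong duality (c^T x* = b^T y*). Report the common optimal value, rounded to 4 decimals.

The standard primal-dual pair for 'max c^T x s.t. A x <= b, x >= 0' is:
  Dual:  min b^T y  s.t.  A^T y >= c,  y >= 0.

So the dual LP is:
  minimize  9y1 + 6y2 + 29y3 + 20y4
  subject to:
    y1 + 2y3 + y4 >= 2
    y2 + 2y3 + 2y4 >= 6
    y1, y2, y3, y4 >= 0

Solving the primal: x* = (8, 6).
  primal value c^T x* = 52.
Solving the dual: y* = (0, 2, 0, 2).
  dual value b^T y* = 52.
Strong duality: c^T x* = b^T y*. Confirmed.

52


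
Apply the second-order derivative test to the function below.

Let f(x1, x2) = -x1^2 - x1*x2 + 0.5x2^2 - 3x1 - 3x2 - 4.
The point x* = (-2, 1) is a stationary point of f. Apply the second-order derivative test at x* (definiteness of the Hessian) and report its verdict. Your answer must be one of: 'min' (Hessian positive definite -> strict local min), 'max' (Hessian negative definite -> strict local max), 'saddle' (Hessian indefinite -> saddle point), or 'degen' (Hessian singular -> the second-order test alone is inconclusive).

Compute the Hessian H = grad^2 f:
  H = [[-2, -1], [-1, 1]]
Verify stationarity: grad f(x*) = H x* + g = (0, 0).
Eigenvalues of H: -2.3028, 1.3028.
Eigenvalues have mixed signs, so H is indefinite -> x* is a saddle point.

saddle


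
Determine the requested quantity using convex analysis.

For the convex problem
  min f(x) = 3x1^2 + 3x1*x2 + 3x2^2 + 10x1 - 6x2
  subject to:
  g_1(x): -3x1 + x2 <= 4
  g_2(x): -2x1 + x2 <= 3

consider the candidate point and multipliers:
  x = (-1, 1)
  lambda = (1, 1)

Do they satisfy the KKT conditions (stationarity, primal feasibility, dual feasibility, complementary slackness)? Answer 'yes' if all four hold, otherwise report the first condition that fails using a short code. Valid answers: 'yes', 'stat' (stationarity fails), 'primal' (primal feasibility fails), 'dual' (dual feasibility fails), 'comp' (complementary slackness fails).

Gradient of f: grad f(x) = Q x + c = (7, -3)
Constraint values g_i(x) = a_i^T x - b_i:
  g_1((-1, 1)) = 0
  g_2((-1, 1)) = 0
Stationarity residual: grad f(x) + sum_i lambda_i a_i = (2, -1)
  -> stationarity FAILS
Primal feasibility (all g_i <= 0): OK
Dual feasibility (all lambda_i >= 0): OK
Complementary slackness (lambda_i * g_i(x) = 0 for all i): OK

Verdict: the first failing condition is stationarity -> stat.

stat


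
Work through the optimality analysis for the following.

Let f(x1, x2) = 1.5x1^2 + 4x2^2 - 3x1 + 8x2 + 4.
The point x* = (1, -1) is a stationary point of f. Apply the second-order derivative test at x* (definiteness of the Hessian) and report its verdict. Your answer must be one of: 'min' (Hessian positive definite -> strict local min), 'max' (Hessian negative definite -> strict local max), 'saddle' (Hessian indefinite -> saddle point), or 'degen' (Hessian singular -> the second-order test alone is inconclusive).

Compute the Hessian H = grad^2 f:
  H = [[3, 0], [0, 8]]
Verify stationarity: grad f(x*) = H x* + g = (0, 0).
Eigenvalues of H: 3, 8.
Both eigenvalues > 0, so H is positive definite -> x* is a strict local min.

min


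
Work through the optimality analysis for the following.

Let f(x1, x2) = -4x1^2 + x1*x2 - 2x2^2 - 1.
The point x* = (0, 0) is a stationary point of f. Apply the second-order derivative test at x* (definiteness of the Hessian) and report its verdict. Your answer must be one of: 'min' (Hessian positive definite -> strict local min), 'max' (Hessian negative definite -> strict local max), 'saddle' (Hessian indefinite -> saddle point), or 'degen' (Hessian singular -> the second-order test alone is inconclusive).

Compute the Hessian H = grad^2 f:
  H = [[-8, 1], [1, -4]]
Verify stationarity: grad f(x*) = H x* + g = (0, 0).
Eigenvalues of H: -8.2361, -3.7639.
Both eigenvalues < 0, so H is negative definite -> x* is a strict local max.

max


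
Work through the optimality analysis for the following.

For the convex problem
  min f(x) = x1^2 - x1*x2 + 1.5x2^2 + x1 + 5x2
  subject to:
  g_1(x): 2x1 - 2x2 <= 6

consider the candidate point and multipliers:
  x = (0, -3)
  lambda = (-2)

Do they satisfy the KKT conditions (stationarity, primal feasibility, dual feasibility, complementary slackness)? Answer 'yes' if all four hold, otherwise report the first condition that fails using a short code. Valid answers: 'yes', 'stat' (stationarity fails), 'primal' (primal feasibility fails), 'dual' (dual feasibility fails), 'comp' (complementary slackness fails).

Gradient of f: grad f(x) = Q x + c = (4, -4)
Constraint values g_i(x) = a_i^T x - b_i:
  g_1((0, -3)) = 0
Stationarity residual: grad f(x) + sum_i lambda_i a_i = (0, 0)
  -> stationarity OK
Primal feasibility (all g_i <= 0): OK
Dual feasibility (all lambda_i >= 0): FAILS
Complementary slackness (lambda_i * g_i(x) = 0 for all i): OK

Verdict: the first failing condition is dual_feasibility -> dual.

dual


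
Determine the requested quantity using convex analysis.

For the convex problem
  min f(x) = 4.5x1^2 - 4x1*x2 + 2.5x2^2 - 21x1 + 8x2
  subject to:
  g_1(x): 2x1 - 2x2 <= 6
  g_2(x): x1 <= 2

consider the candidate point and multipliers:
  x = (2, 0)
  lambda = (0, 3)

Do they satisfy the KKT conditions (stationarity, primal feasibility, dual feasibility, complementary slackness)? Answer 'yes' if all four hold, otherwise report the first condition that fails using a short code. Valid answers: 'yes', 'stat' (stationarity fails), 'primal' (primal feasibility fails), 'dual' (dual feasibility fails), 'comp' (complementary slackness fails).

Gradient of f: grad f(x) = Q x + c = (-3, 0)
Constraint values g_i(x) = a_i^T x - b_i:
  g_1((2, 0)) = -2
  g_2((2, 0)) = 0
Stationarity residual: grad f(x) + sum_i lambda_i a_i = (0, 0)
  -> stationarity OK
Primal feasibility (all g_i <= 0): OK
Dual feasibility (all lambda_i >= 0): OK
Complementary slackness (lambda_i * g_i(x) = 0 for all i): OK

Verdict: yes, KKT holds.

yes


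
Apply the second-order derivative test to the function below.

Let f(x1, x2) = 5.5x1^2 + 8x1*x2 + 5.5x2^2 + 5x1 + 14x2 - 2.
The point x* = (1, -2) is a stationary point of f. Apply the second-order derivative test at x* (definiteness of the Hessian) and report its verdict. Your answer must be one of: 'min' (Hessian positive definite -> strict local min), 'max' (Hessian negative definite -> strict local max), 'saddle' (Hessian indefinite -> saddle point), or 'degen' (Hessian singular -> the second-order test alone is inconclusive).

Compute the Hessian H = grad^2 f:
  H = [[11, 8], [8, 11]]
Verify stationarity: grad f(x*) = H x* + g = (0, 0).
Eigenvalues of H: 3, 19.
Both eigenvalues > 0, so H is positive definite -> x* is a strict local min.

min


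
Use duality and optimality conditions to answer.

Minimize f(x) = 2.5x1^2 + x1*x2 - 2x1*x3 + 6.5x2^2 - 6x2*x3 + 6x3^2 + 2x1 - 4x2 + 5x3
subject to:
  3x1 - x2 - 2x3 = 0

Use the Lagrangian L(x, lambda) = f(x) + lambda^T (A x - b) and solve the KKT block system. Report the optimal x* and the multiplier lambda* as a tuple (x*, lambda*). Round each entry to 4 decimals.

Form the Lagrangian:
  L(x, lambda) = (1/2) x^T Q x + c^T x + lambda^T (A x - b)
Stationarity (grad_x L = 0): Q x + c + A^T lambda = 0.
Primal feasibility: A x = b.

This gives the KKT block system:
  [ Q   A^T ] [ x     ]   [-c ]
  [ A    0  ] [ lambda ] = [ b ]

Solving the linear system:
  x*      = (-0.3323, 0.0538, -0.5253)
  lambda* = (-0.481)
  f(x*)   = -1.7532

x* = (-0.3323, 0.0538, -0.5253), lambda* = (-0.481)


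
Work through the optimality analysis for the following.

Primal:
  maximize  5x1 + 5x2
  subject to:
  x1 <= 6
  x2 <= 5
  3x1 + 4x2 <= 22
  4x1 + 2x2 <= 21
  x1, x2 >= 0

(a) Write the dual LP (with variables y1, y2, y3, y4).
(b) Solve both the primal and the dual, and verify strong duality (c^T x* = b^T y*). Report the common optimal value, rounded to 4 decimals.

The standard primal-dual pair for 'max c^T x s.t. A x <= b, x >= 0' is:
  Dual:  min b^T y  s.t.  A^T y >= c,  y >= 0.

So the dual LP is:
  minimize  6y1 + 5y2 + 22y3 + 21y4
  subject to:
    y1 + 3y3 + 4y4 >= 5
    y2 + 4y3 + 2y4 >= 5
    y1, y2, y3, y4 >= 0

Solving the primal: x* = (4, 2.5).
  primal value c^T x* = 32.5.
Solving the dual: y* = (0, 0, 1, 0.5).
  dual value b^T y* = 32.5.
Strong duality: c^T x* = b^T y*. Confirmed.

32.5


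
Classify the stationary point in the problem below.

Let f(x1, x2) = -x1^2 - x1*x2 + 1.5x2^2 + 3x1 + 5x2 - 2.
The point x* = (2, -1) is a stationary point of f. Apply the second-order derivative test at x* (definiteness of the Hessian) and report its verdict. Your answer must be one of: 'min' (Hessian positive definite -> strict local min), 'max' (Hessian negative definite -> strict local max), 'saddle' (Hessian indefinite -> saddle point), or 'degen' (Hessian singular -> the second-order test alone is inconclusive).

Compute the Hessian H = grad^2 f:
  H = [[-2, -1], [-1, 3]]
Verify stationarity: grad f(x*) = H x* + g = (0, 0).
Eigenvalues of H: -2.1926, 3.1926.
Eigenvalues have mixed signs, so H is indefinite -> x* is a saddle point.

saddle


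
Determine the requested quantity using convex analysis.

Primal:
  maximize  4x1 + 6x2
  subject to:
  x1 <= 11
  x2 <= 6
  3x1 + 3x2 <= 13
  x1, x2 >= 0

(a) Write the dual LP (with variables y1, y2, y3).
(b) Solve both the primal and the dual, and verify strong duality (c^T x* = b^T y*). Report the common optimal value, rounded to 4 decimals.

The standard primal-dual pair for 'max c^T x s.t. A x <= b, x >= 0' is:
  Dual:  min b^T y  s.t.  A^T y >= c,  y >= 0.

So the dual LP is:
  minimize  11y1 + 6y2 + 13y3
  subject to:
    y1 + 3y3 >= 4
    y2 + 3y3 >= 6
    y1, y2, y3 >= 0

Solving the primal: x* = (0, 4.3333).
  primal value c^T x* = 26.
Solving the dual: y* = (0, 0, 2).
  dual value b^T y* = 26.
Strong duality: c^T x* = b^T y*. Confirmed.

26


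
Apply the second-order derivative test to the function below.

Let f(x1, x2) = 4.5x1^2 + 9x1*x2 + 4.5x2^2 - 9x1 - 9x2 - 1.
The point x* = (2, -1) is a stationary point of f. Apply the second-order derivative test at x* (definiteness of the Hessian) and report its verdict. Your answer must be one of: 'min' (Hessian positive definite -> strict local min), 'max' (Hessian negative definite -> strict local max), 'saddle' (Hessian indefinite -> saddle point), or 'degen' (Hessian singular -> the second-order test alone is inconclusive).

Compute the Hessian H = grad^2 f:
  H = [[9, 9], [9, 9]]
Verify stationarity: grad f(x*) = H x* + g = (0, 0).
Eigenvalues of H: 0, 18.
H has a zero eigenvalue (singular; positive semidefinite but not definite), so H is neither positive definite, negative definite, nor indefinite. The second-order test alone is inconclusive -> degen.
(Indeed, f is constant along the null direction of H through x*, so x* is not a strict local extremum.)

degen


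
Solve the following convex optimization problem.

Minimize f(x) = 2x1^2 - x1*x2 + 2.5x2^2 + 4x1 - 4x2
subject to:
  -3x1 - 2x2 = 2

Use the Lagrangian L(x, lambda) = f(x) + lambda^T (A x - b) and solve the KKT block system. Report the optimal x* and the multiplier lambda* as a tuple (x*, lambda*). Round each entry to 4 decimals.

Form the Lagrangian:
  L(x, lambda) = (1/2) x^T Q x + c^T x + lambda^T (A x - b)
Stationarity (grad_x L = 0): Q x + c + A^T lambda = 0.
Primal feasibility: A x = b.

This gives the KKT block system:
  [ Q   A^T ] [ x     ]   [-c ]
  [ A    0  ] [ lambda ] = [ b ]

Solving the linear system:
  x*      = (-1.0137, 0.5205)
  lambda* = (-0.1918)
  f(x*)   = -2.8767

x* = (-1.0137, 0.5205), lambda* = (-0.1918)


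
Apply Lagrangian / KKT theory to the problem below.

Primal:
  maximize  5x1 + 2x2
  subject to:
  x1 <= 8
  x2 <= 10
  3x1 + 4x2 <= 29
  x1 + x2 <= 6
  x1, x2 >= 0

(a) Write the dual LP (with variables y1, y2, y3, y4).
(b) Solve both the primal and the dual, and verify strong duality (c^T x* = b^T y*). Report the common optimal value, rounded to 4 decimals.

The standard primal-dual pair for 'max c^T x s.t. A x <= b, x >= 0' is:
  Dual:  min b^T y  s.t.  A^T y >= c,  y >= 0.

So the dual LP is:
  minimize  8y1 + 10y2 + 29y3 + 6y4
  subject to:
    y1 + 3y3 + y4 >= 5
    y2 + 4y3 + y4 >= 2
    y1, y2, y3, y4 >= 0

Solving the primal: x* = (6, 0).
  primal value c^T x* = 30.
Solving the dual: y* = (0, 0, 0, 5).
  dual value b^T y* = 30.
Strong duality: c^T x* = b^T y*. Confirmed.

30


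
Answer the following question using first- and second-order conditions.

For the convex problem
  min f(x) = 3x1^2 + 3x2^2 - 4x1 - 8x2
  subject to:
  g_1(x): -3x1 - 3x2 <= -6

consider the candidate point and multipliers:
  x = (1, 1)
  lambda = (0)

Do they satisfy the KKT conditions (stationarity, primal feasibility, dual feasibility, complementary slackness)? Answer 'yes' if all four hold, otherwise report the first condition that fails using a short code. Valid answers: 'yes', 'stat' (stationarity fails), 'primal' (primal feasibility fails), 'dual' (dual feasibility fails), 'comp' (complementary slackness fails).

Gradient of f: grad f(x) = Q x + c = (2, -2)
Constraint values g_i(x) = a_i^T x - b_i:
  g_1((1, 1)) = 0
Stationarity residual: grad f(x) + sum_i lambda_i a_i = (2, -2)
  -> stationarity FAILS
Primal feasibility (all g_i <= 0): OK
Dual feasibility (all lambda_i >= 0): OK
Complementary slackness (lambda_i * g_i(x) = 0 for all i): OK

Verdict: the first failing condition is stationarity -> stat.

stat


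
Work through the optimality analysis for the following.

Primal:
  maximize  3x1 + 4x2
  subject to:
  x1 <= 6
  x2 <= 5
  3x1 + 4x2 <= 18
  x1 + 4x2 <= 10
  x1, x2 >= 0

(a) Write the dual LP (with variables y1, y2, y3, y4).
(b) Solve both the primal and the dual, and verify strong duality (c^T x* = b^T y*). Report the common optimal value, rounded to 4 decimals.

The standard primal-dual pair for 'max c^T x s.t. A x <= b, x >= 0' is:
  Dual:  min b^T y  s.t.  A^T y >= c,  y >= 0.

So the dual LP is:
  minimize  6y1 + 5y2 + 18y3 + 10y4
  subject to:
    y1 + 3y3 + y4 >= 3
    y2 + 4y3 + 4y4 >= 4
    y1, y2, y3, y4 >= 0

Solving the primal: x* = (6, 0).
  primal value c^T x* = 18.
Solving the dual: y* = (0, 0, 1, 0).
  dual value b^T y* = 18.
Strong duality: c^T x* = b^T y*. Confirmed.

18


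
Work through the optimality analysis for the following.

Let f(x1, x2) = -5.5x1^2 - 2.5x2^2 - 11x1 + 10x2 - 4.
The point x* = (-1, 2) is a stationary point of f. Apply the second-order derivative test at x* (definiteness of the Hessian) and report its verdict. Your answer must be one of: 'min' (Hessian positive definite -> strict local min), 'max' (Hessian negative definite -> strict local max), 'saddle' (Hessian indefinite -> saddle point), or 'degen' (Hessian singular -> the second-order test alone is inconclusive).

Compute the Hessian H = grad^2 f:
  H = [[-11, 0], [0, -5]]
Verify stationarity: grad f(x*) = H x* + g = (0, 0).
Eigenvalues of H: -11, -5.
Both eigenvalues < 0, so H is negative definite -> x* is a strict local max.

max


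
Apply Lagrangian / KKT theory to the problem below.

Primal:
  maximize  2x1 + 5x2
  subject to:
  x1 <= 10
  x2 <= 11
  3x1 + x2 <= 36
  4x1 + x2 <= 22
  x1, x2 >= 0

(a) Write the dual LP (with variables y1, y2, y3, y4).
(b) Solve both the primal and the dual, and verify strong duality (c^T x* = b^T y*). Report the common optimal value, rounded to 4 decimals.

The standard primal-dual pair for 'max c^T x s.t. A x <= b, x >= 0' is:
  Dual:  min b^T y  s.t.  A^T y >= c,  y >= 0.

So the dual LP is:
  minimize  10y1 + 11y2 + 36y3 + 22y4
  subject to:
    y1 + 3y3 + 4y4 >= 2
    y2 + y3 + y4 >= 5
    y1, y2, y3, y4 >= 0

Solving the primal: x* = (2.75, 11).
  primal value c^T x* = 60.5.
Solving the dual: y* = (0, 4.5, 0, 0.5).
  dual value b^T y* = 60.5.
Strong duality: c^T x* = b^T y*. Confirmed.

60.5


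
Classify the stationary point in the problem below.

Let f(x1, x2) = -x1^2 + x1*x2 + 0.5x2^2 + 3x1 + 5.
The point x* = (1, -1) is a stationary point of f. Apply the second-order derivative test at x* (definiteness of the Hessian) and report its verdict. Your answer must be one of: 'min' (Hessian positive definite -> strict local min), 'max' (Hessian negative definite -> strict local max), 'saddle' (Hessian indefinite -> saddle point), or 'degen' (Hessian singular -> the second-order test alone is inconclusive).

Compute the Hessian H = grad^2 f:
  H = [[-2, 1], [1, 1]]
Verify stationarity: grad f(x*) = H x* + g = (0, 0).
Eigenvalues of H: -2.3028, 1.3028.
Eigenvalues have mixed signs, so H is indefinite -> x* is a saddle point.

saddle


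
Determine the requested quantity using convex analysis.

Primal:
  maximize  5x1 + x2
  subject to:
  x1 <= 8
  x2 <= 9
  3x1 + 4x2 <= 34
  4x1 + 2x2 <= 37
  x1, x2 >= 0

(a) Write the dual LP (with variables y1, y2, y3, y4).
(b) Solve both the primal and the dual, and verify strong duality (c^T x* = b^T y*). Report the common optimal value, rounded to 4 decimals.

The standard primal-dual pair for 'max c^T x s.t. A x <= b, x >= 0' is:
  Dual:  min b^T y  s.t.  A^T y >= c,  y >= 0.

So the dual LP is:
  minimize  8y1 + 9y2 + 34y3 + 37y4
  subject to:
    y1 + 3y3 + 4y4 >= 5
    y2 + 4y3 + 2y4 >= 1
    y1, y2, y3, y4 >= 0

Solving the primal: x* = (8, 2.5).
  primal value c^T x* = 42.5.
Solving the dual: y* = (4.25, 0, 0.25, 0).
  dual value b^T y* = 42.5.
Strong duality: c^T x* = b^T y*. Confirmed.

42.5


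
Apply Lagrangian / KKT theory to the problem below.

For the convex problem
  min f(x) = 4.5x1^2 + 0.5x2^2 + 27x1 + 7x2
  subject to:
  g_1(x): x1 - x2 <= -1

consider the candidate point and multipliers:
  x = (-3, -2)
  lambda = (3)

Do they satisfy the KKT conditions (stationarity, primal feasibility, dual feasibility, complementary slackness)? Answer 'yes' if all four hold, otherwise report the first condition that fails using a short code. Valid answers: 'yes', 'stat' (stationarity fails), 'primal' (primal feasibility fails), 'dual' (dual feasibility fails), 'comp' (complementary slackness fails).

Gradient of f: grad f(x) = Q x + c = (0, 5)
Constraint values g_i(x) = a_i^T x - b_i:
  g_1((-3, -2)) = 0
Stationarity residual: grad f(x) + sum_i lambda_i a_i = (3, 2)
  -> stationarity FAILS
Primal feasibility (all g_i <= 0): OK
Dual feasibility (all lambda_i >= 0): OK
Complementary slackness (lambda_i * g_i(x) = 0 for all i): OK

Verdict: the first failing condition is stationarity -> stat.

stat


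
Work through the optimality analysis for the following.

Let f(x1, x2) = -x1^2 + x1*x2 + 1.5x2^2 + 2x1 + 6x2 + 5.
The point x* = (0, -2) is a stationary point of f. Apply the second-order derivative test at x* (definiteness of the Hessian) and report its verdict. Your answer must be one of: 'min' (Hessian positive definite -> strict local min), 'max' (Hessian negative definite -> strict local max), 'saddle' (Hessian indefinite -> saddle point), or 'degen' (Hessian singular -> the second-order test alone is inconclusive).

Compute the Hessian H = grad^2 f:
  H = [[-2, 1], [1, 3]]
Verify stationarity: grad f(x*) = H x* + g = (0, 0).
Eigenvalues of H: -2.1926, 3.1926.
Eigenvalues have mixed signs, so H is indefinite -> x* is a saddle point.

saddle


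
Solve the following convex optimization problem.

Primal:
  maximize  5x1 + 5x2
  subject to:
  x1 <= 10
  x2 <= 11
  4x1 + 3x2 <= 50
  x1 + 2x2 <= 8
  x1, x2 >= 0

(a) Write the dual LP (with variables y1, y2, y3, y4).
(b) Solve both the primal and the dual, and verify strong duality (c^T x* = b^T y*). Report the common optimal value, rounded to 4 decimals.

The standard primal-dual pair for 'max c^T x s.t. A x <= b, x >= 0' is:
  Dual:  min b^T y  s.t.  A^T y >= c,  y >= 0.

So the dual LP is:
  minimize  10y1 + 11y2 + 50y3 + 8y4
  subject to:
    y1 + 4y3 + y4 >= 5
    y2 + 3y3 + 2y4 >= 5
    y1, y2, y3, y4 >= 0

Solving the primal: x* = (8, 0).
  primal value c^T x* = 40.
Solving the dual: y* = (0, 0, 0, 5).
  dual value b^T y* = 40.
Strong duality: c^T x* = b^T y*. Confirmed.

40


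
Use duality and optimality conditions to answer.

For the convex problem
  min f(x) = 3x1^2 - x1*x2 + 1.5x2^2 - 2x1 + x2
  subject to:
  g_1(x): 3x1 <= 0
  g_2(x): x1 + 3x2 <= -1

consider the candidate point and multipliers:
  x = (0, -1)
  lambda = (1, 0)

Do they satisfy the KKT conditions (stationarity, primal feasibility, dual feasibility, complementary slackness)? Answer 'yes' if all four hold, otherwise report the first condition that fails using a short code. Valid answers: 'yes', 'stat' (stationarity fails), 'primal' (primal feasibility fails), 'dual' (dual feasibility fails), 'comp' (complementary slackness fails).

Gradient of f: grad f(x) = Q x + c = (-1, -2)
Constraint values g_i(x) = a_i^T x - b_i:
  g_1((0, -1)) = 0
  g_2((0, -1)) = -2
Stationarity residual: grad f(x) + sum_i lambda_i a_i = (2, -2)
  -> stationarity FAILS
Primal feasibility (all g_i <= 0): OK
Dual feasibility (all lambda_i >= 0): OK
Complementary slackness (lambda_i * g_i(x) = 0 for all i): OK

Verdict: the first failing condition is stationarity -> stat.

stat


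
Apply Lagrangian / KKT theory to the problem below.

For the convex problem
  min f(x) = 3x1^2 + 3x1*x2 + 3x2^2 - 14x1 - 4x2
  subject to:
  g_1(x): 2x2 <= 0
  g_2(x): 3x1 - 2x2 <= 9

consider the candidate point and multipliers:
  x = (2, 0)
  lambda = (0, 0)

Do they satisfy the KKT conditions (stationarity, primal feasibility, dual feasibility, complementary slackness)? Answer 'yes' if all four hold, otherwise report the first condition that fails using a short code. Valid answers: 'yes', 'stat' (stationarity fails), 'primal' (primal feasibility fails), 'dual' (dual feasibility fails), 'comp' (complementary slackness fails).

Gradient of f: grad f(x) = Q x + c = (-2, 2)
Constraint values g_i(x) = a_i^T x - b_i:
  g_1((2, 0)) = 0
  g_2((2, 0)) = -3
Stationarity residual: grad f(x) + sum_i lambda_i a_i = (-2, 2)
  -> stationarity FAILS
Primal feasibility (all g_i <= 0): OK
Dual feasibility (all lambda_i >= 0): OK
Complementary slackness (lambda_i * g_i(x) = 0 for all i): OK

Verdict: the first failing condition is stationarity -> stat.

stat


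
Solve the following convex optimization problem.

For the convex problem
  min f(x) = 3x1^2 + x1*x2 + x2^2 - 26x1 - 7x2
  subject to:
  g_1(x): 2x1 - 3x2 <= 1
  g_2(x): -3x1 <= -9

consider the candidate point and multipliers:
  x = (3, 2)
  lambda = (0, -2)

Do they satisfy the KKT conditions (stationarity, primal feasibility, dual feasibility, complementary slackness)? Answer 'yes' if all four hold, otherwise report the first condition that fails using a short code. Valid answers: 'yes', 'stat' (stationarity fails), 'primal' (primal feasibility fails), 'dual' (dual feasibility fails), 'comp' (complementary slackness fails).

Gradient of f: grad f(x) = Q x + c = (-6, 0)
Constraint values g_i(x) = a_i^T x - b_i:
  g_1((3, 2)) = -1
  g_2((3, 2)) = 0
Stationarity residual: grad f(x) + sum_i lambda_i a_i = (0, 0)
  -> stationarity OK
Primal feasibility (all g_i <= 0): OK
Dual feasibility (all lambda_i >= 0): FAILS
Complementary slackness (lambda_i * g_i(x) = 0 for all i): OK

Verdict: the first failing condition is dual_feasibility -> dual.

dual


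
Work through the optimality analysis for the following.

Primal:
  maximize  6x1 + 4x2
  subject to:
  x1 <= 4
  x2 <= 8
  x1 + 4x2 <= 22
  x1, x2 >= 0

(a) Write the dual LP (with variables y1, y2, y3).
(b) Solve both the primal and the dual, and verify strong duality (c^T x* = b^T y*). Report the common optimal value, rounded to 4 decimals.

The standard primal-dual pair for 'max c^T x s.t. A x <= b, x >= 0' is:
  Dual:  min b^T y  s.t.  A^T y >= c,  y >= 0.

So the dual LP is:
  minimize  4y1 + 8y2 + 22y3
  subject to:
    y1 + y3 >= 6
    y2 + 4y3 >= 4
    y1, y2, y3 >= 0

Solving the primal: x* = (4, 4.5).
  primal value c^T x* = 42.
Solving the dual: y* = (5, 0, 1).
  dual value b^T y* = 42.
Strong duality: c^T x* = b^T y*. Confirmed.

42
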